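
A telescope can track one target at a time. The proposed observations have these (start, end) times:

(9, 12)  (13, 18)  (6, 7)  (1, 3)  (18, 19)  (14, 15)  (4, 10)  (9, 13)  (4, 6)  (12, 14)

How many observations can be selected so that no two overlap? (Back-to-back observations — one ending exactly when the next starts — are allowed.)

Sort by end time and greedily take each interval whose start is ≥ the last chosen end.
Sorted by end: (1,3)  (4,6)  (6,7)  (4,10)  (9,12)  (9,13)  (12,14)  (14,15)  (13,18)  (18,19)
take (1,3); take (4,6); take (6,7); skip (4,10); take (9,12); take (12,14); take (14,15); take (18,19).
Selected 7 observations.

7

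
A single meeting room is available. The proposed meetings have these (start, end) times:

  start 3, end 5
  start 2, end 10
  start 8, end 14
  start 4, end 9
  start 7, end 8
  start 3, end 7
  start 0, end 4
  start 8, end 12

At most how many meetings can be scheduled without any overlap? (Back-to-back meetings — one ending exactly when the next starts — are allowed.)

Sort by end time and greedily take each interval whose start is ≥ the last chosen end.
Sorted by end: (0,4)  (3,5)  (3,7)  (7,8)  (4,9)  (2,10)  (8,12)  (8,14)
take (0,4); take (7,8); skip (2,10); take (8,12).
Selected 3 meetings.

3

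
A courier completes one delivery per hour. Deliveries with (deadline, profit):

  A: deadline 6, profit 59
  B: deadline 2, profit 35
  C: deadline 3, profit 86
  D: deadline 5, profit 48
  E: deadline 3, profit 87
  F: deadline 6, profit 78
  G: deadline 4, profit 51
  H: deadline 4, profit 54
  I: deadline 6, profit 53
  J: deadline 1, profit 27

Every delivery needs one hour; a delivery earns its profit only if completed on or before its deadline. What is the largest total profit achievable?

417

By profit: E(d3,87), C(d3,86), F(d6,78), A(d6,59), H(d4,54), I(d6,53), G(d4,51), D(d5,48), B(d2,35), J(d1,27)
E→slot 3; C→slot 2; F→slot 6; A→slot 5; H→slot 4; I→slot 1; G skipped; D skipped; B skipped; J skipped.
Profit = 53 + 86 + 87 + 54 + 59 + 78 = 417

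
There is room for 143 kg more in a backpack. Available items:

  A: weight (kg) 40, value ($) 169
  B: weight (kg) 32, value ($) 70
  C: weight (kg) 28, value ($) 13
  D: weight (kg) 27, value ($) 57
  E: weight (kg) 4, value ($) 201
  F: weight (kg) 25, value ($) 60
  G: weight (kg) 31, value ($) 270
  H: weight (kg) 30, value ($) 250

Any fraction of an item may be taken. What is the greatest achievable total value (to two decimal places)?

978.44

Sort by value per unit weight and fill in that order.
Ratios (sorted): E 50.25, G 8.71, H 8.33, A 4.22, F 2.40, B 2.19, D 2.11, C 0.46
take E (4 @ 201); take G (31 @ 270); take H (30 @ 250); take A (40 @ 169); take F (25 @ 60); take 13/32 of B → 28.44. Capacity used 143/143.
Total value = 978.44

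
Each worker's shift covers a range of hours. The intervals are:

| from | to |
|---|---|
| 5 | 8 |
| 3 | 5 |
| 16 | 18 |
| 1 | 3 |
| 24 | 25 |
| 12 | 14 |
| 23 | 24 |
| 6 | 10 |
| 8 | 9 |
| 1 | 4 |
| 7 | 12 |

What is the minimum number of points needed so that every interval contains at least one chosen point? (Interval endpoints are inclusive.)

5

Sorted: [1,3] [1,4] [3,5] [5,8] [8,9] [6,10] [7,12] [12,14] [16,18] [23,24] [24,25]
{[1,3],[1,4],[3,5]} hit by 3; {[5,8],[8,9],[6,10],[7,12]} hit by 8; {[12,14]} hit by 14; {[16,18]} hit by 18; {[23,24],[24,25]} hit by 24.
Points: 3, 8, 14, 18, 24 (5 total).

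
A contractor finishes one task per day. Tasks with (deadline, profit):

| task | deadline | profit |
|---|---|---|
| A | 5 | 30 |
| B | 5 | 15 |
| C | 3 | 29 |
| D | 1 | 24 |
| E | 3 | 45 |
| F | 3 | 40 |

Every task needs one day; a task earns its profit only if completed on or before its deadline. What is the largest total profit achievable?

159

Sort by profit descending; place each in the latest free slot ≤ its deadline.
By profit: E(d3,45), F(d3,40), A(d5,30), C(d3,29), D(d1,24), B(d5,15)
E→slot 3; F→slot 2; A→slot 5; C→slot 1; D skipped; B→slot 4.
Profit = 29 + 40 + 45 + 15 + 30 = 159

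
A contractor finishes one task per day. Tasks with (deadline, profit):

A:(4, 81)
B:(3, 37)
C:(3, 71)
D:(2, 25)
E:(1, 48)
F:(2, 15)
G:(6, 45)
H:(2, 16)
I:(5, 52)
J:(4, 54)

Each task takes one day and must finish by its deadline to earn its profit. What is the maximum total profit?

Take jobs in profit order; each goes to the latest open slot no later than its deadline.
Profit order: A=81 C=71 J=54 I=52 E=48 G=45 B=37 D=25 H=16 F=15
Assign: A→slot 4, C→slot 3, J→slot 2, I→slot 5, E→slot 1, G→slot 6, B skipped, D skipped, H skipped, F skipped.
Slots: [1:E] [2:J] [3:C] [4:A] [5:I] [6:G]
Profit = 48 + 54 + 71 + 81 + 52 + 45 = 351

351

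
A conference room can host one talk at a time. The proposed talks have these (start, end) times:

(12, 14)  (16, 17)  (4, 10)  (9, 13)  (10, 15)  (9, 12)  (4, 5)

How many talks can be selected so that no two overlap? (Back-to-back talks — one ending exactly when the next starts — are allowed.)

Order by finish time; keep every interval that doesn't clash with the previous kept one.
Sorted by end: (4,5)  (4,10)  (9,12)  (9,13)  (12,14)  (10,15)  (16,17)
take (4,5); take (9,12); skip (9,13); take (12,14); take (16,17).
Selected 4 talks.

4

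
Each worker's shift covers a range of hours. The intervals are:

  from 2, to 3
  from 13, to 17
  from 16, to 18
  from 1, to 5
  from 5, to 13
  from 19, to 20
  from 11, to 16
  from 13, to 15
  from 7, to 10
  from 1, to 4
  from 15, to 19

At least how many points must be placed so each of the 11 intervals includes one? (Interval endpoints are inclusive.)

Process intervals by earliest right end; each time one isn't hit yet, stab at its right endpoint.
Sorted: [2,3] [1,4] [1,5] [7,10] [5,13] [13,15] [11,16] [13,17] [16,18] [15,19] [19,20]
{[2,3],[1,4],[1,5]} hit by 3; {[7,10],[5,13]} hit by 10; {[13,15],[11,16],[13,17]} hit by 15; {[16,18],[15,19]} hit by 18; {[19,20]} hit by 20.
Points: 3, 10, 15, 18, 20 (5 total).

5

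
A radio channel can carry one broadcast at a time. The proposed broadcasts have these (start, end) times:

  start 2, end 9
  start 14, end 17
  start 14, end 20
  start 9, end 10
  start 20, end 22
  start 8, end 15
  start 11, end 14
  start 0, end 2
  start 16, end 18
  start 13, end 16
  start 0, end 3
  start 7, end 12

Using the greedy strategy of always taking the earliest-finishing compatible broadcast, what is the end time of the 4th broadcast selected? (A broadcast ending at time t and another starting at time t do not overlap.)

Sorted by end: (0,2)  (0,3)  (2,9)  (9,10)  (7,12)  (11,14)  (8,15)  (13,16)  (14,17)  (16,18)  (14,20)  (20,22)
take (0,2); skip (0,3); take (2,9); take (9,10); take (11,14); skip (8,15); skip (13,16); take (14,17); skip (16,18); skip (14,20); take (20,22).
Selected: (0,2) (2,9) (9,10) (11,14) (14,17) (20,22)

14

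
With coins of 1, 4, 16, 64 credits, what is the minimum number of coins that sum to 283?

Greedy: take as many of the largest coin as possible, then repeat with the remainder.
283 = 4×64 + 1×16 + 2×4 + 3×1
Total coins = 4 + 1 + 2 + 3 = 10

10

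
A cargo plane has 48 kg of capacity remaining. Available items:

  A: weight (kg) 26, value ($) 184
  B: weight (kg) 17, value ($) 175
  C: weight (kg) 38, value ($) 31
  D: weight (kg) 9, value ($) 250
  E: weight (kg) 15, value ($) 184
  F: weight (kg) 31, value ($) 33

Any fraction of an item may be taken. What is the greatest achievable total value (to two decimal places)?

Ratios (sorted): D 27.78, E 12.27, B 10.29, A 7.08, F 1.06, C 0.82
take D (9 @ 250); take E (15 @ 184); take B (17 @ 175); take 7/26 of A → 49.54. Capacity used 48/48.
Total value = 658.54

658.54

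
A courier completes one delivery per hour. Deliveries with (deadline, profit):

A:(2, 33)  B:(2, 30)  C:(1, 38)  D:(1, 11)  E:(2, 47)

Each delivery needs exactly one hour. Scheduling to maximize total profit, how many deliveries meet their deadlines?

2

Profit order: E=47 C=38 A=33 B=30 D=11
Assign: E→slot 2, C→slot 1, A skipped, B skipped, D skipped.
Slots: [1:C] [2:E]
2 of 5 scheduled.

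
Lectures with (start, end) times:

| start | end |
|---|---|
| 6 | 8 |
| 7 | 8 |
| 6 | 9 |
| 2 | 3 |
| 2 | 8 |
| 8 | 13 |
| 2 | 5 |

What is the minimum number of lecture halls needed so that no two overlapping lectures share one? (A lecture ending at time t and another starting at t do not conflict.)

4

Count concurrent intervals with a sweep; the peak is the room count.
Events (time:±→running): 2:+→1 2:+→2 2:+→3 3:-→2 5:-→1 6:+→2 6:+→3 7:+→4 … peak 4.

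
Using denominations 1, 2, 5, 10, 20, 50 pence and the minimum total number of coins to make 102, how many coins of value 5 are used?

Use the largest denomination that fits, subtract, and repeat.
102 − 2×50→2 − 1×2→0
Count of 5: 0

0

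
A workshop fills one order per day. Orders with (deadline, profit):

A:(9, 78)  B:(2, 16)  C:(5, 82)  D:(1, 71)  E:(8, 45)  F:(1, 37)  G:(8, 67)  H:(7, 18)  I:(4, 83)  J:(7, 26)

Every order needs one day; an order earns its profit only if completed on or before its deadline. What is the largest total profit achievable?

By profit: I(d4,83), C(d5,82), A(d9,78), D(d1,71), G(d8,67), E(d8,45), F(d1,37), J(d7,26), H(d7,18), B(d2,16)
I→slot 4; C→slot 5; A→slot 9; D→slot 1; G→slot 8; E→slot 7; F skipped; J→slot 6; H→slot 3; B→slot 2.
Profit = 71 + 16 + 18 + 83 + 82 + 26 + 45 + 67 + 78 = 486

486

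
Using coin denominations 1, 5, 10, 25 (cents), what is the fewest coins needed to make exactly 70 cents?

4

70 − 2×25→20 − 2×10→0
Total coins = 2 + 2 = 4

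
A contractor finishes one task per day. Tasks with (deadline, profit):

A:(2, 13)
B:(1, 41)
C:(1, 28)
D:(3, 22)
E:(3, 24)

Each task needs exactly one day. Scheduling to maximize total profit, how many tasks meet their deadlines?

Profit order: B=41 C=28 E=24 D=22 A=13
Assign: B→slot 1, C skipped, E→slot 3, D→slot 2, A skipped.
Slots: [1:B] [2:D] [3:E]
3 of 5 scheduled.

3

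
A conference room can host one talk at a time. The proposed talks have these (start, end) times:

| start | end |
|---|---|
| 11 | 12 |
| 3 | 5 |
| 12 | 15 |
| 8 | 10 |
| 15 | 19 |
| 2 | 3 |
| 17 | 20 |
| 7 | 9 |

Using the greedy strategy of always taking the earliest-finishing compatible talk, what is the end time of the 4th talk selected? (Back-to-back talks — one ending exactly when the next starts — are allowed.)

By end time: (2,3), (3,5), (7,9), (8,10), (11,12), (12,15), (15,19), (17,20).
Pick (2,3); next start ≥ 3 → (3,5); next start ≥ 5 → (7,9); next start ≥ 9 → (11,12); next start ≥ 12 → (12,15); next start ≥ 15 → (15,19).
Selected: (2,3) (3,5) (7,9) (11,12) (12,15) (15,19)

12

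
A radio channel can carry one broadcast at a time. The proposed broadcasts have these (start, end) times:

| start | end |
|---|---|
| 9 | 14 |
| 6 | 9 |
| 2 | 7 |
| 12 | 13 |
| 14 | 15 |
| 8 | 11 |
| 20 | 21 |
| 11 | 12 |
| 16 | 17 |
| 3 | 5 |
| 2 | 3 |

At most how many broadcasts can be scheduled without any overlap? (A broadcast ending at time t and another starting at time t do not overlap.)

8

Greedy by earliest finish: after sorting by end time, pick each interval compatible with the last pick.
Sorted by end: (2,3)  (3,5)  (2,7)  (6,9)  (8,11)  (11,12)  (12,13)  (9,14)  (14,15)  (16,17)  (20,21)
take (2,3); take (3,5); take (6,9); skip (8,11); take (11,12); take (12,13); take (14,15); take (16,17); take (20,21).
Selected 8 broadcasts.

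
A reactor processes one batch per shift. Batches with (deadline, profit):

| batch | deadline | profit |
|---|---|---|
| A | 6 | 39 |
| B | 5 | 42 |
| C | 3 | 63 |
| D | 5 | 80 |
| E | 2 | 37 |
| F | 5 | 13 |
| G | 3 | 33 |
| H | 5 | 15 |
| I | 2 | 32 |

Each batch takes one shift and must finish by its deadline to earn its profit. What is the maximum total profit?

Sort by profit descending; place each in the latest free slot ≤ its deadline.
Profit order: D=80 C=63 B=42 A=39 E=37 G=33 I=32 H=15 F=13
Assign: D→slot 5, C→slot 3, B→slot 4, A→slot 6, E→slot 2, G→slot 1, I skipped, H skipped, F skipped.
Slots: [1:G] [2:E] [3:C] [4:B] [5:D] [6:A]
Profit = 33 + 37 + 63 + 42 + 80 + 39 = 294

294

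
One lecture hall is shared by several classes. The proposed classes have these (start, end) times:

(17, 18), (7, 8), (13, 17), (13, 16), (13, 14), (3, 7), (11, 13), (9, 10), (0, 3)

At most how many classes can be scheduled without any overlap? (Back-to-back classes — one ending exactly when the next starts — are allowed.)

By end time: (0,3), (3,7), (7,8), (9,10), (11,13), (13,14), (13,16), (13,17), (17,18).
Pick (0,3); next start ≥ 3 → (3,7); next start ≥ 7 → (7,8); next start ≥ 8 → (9,10); next start ≥ 10 → (11,13); next start ≥ 13 → (13,14); next start ≥ 14 → (17,18).
Selected 7 classes.

7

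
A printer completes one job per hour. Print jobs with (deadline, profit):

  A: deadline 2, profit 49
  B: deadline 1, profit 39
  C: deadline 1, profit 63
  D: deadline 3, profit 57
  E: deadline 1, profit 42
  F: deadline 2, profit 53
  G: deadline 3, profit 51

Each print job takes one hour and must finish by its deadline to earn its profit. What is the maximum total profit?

173

By profit: C(d1,63), D(d3,57), F(d2,53), G(d3,51), A(d2,49), E(d1,42), B(d1,39)
C→slot 1; D→slot 3; F→slot 2; G skipped; A skipped; E skipped; B skipped.
Profit = 63 + 53 + 57 = 173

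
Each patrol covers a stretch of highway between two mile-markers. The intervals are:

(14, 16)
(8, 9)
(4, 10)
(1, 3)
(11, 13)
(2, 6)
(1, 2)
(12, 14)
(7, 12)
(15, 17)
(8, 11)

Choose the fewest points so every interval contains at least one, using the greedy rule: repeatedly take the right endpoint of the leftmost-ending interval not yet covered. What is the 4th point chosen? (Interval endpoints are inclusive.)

16

Process intervals by earliest right end; each time one isn't hit yet, stab at its right endpoint.
Sorted: [1,2] [1,3] [2,6] [8,9] [4,10] [8,11] [7,12] [11,13] [12,14] [14,16] [15,17]
{[1,2],[1,3],[2,6]} hit by 2; {[8,9],[4,10],[8,11],[7,12]} hit by 9; {[11,13],[12,14]} hit by 13; {[14,16],[15,17]} hit by 16.
Points: 2, 9, 13, 16 (4 total).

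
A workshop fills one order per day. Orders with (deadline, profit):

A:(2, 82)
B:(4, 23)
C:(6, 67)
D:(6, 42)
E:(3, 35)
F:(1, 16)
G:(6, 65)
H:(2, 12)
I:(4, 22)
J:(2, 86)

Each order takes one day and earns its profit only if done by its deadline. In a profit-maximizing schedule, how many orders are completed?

Take jobs in profit order; each goes to the latest open slot no later than its deadline.
Profit order: J=86 A=82 C=67 G=65 D=42 E=35 B=23 I=22 F=16 H=12
Assign: J→slot 2, A→slot 1, C→slot 6, G→slot 5, D→slot 4, E→slot 3, B skipped, I skipped, F skipped, H skipped.
Slots: [1:A] [2:J] [3:E] [4:D] [5:G] [6:C]
6 of 10 scheduled.

6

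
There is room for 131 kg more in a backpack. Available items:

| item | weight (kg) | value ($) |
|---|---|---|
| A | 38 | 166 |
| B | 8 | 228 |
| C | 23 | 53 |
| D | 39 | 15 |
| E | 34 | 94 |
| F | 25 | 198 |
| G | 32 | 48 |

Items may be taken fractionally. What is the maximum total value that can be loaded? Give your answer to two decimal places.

Sort by value per unit weight and fill in that order.
Order: B (228/8=28.50) > F (198/25=7.92) > A (166/38=4.37) > E (94/34=2.76) > C (53/23=2.30) > G (48/32=1.50) > D (15/39=0.38)
Fill: take B (8 @ 228) → take F (25 @ 198) → take A (38 @ 166) → take E (34 @ 94) → take C (23 @ 53) → take 3/32 of G → 4.50; 131/131 used.
Total value = 743.50

743.50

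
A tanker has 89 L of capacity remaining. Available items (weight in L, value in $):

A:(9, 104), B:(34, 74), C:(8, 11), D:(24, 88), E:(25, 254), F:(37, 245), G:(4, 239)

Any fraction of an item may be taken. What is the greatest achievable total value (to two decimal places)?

Greedy by value/weight ratio, highest first.
Order: G (239/4=59.75) > A (104/9=11.56) > E (254/25=10.16) > F (245/37=6.62) > D (88/24=3.67) > B (74/34=2.18) > C (11/8=1.38)
Fill: take G (4 @ 239) → take A (9 @ 104) → take E (25 @ 254) → take F (37 @ 245) → take 14/24 of D → 51.33; 89/89 used.
Total value = 893.33

893.33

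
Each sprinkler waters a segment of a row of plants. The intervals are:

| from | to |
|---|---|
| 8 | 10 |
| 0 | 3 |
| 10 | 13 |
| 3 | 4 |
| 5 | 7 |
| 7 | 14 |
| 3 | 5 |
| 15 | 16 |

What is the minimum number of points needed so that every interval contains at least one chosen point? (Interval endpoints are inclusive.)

4

Sort by right endpoint; whenever an interval is uncovered, place a point at its right end.
By right end: [0,3]  [3,4]  [3,5]  [5,7]  [8,10]  [10,13]  [7,14]  [15,16]
[0,3] uncovered → point at 3; [5,7] uncovered → point at 7; [8,10] uncovered → point at 10; [15,16] uncovered → point at 16.
Points: 3, 7, 10, 16 (4 total).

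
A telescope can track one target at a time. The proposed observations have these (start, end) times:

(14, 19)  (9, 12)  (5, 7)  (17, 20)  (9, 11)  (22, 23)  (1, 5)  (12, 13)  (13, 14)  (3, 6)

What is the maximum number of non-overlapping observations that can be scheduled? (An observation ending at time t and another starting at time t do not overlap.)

By end time: (1,5), (3,6), (5,7), (9,11), (9,12), (12,13), (13,14), (14,19), (17,20), (22,23).
Pick (1,5); next start ≥ 5 → (5,7); next start ≥ 7 → (9,11); next start ≥ 11 → (12,13); next start ≥ 13 → (13,14); next start ≥ 14 → (14,19); next start ≥ 19 → (22,23).
Selected 7 observations.

7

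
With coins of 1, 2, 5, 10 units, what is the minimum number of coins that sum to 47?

6

Use the largest denomination that fits, subtract, and repeat.
47 = 4×10 + 1×5 + 1×2
Total coins = 4 + 1 + 1 = 6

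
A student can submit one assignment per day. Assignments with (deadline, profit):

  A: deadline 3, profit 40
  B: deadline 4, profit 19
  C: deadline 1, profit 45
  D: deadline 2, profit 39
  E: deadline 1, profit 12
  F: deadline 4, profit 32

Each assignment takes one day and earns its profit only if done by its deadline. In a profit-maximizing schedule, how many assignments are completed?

Take jobs in profit order; each goes to the latest open slot no later than its deadline.
Profit order: C=45 A=40 D=39 F=32 B=19 E=12
Assign: C→slot 1, A→slot 3, D→slot 2, F→slot 4, B skipped, E skipped.
Slots: [1:C] [2:D] [3:A] [4:F]
4 of 6 scheduled.

4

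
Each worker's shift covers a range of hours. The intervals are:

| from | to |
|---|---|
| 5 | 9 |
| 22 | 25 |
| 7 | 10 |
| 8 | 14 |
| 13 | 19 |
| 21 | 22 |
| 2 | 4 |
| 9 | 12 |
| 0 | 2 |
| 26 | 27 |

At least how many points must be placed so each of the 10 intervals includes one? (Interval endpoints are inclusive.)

Process intervals by earliest right end; each time one isn't hit yet, stab at its right endpoint.
By right end: [0,2]  [2,4]  [5,9]  [7,10]  [9,12]  [8,14]  [13,19]  [21,22]  [22,25]  [26,27]
[0,2] uncovered → point at 2; [5,9] uncovered → point at 9; [13,19] uncovered → point at 19; [21,22] uncovered → point at 22; [26,27] uncovered → point at 27.
Points: 2, 9, 19, 22, 27 (5 total).

5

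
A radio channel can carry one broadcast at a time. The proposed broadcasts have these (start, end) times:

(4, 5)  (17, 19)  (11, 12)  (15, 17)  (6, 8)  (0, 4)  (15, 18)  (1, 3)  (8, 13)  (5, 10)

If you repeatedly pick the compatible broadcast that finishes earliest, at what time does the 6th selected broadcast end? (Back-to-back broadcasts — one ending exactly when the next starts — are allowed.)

19

By end time: (1,3), (0,4), (4,5), (6,8), (5,10), (11,12), (8,13), (15,17), (15,18), (17,19).
Pick (1,3); next start ≥ 3 → (4,5); next start ≥ 5 → (6,8); next start ≥ 8 → (11,12); next start ≥ 12 → (15,17); next start ≥ 17 → (17,19).
Selected: (1,3) (4,5) (6,8) (11,12) (15,17) (17,19)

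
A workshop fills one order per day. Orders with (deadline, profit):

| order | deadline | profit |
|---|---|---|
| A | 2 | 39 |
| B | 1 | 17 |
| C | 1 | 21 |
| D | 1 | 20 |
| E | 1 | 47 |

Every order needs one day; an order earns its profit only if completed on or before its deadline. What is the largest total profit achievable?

86

Profit order: E=47 A=39 C=21 D=20 B=17
Assign: E→slot 1, A→slot 2, C skipped, D skipped, B skipped.
Slots: [1:E] [2:A]
Profit = 47 + 39 = 86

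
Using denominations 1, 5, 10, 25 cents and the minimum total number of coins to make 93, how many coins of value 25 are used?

3

Greedy: take as many of the largest coin as possible, then repeat with the remainder.
93 − 3×25→18 − 1×10→8 − 1×5→3 − 3×1→0
Count of 25: 3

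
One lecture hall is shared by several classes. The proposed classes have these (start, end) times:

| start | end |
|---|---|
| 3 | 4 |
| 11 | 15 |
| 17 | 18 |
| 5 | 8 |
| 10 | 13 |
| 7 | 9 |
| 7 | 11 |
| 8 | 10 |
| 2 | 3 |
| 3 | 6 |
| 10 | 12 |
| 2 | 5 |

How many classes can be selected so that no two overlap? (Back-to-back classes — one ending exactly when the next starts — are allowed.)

Order by finish time; keep every interval that doesn't clash with the previous kept one.
Sorted by end: (2,3)  (3,4)  (2,5)  (3,6)  (5,8)  (7,9)  (8,10)  (7,11)  (10,12)  (10,13)  (11,15)  (17,18)
take (2,3); take (3,4); skip (2,5); take (5,8); take (8,10); skip (7,11); take (10,12); skip (10,13); take (17,18).
Selected 6 classes.

6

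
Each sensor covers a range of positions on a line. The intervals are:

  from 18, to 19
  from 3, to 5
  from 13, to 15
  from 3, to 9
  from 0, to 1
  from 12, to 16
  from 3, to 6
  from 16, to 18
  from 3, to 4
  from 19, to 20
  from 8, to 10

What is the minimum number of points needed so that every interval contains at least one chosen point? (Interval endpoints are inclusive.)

6

By right end: [0,1]  [3,4]  [3,5]  [3,6]  [3,9]  [8,10]  [13,15]  [12,16]  [16,18]  [18,19]  [19,20]
[0,1] uncovered → point at 1; [3,4] uncovered → point at 4; [8,10] uncovered → point at 10; [13,15] uncovered → point at 15; [16,18] uncovered → point at 18; [19,20] uncovered → point at 20.
Points: 1, 4, 10, 15, 18, 20 (6 total).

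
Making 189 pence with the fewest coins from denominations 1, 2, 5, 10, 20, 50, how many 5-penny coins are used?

1

Greedy: take as many of the largest coin as possible, then repeat with the remainder.
189 = 3×50 + 1×20 + 1×10 + 1×5 + 2×2
Count of 5: 1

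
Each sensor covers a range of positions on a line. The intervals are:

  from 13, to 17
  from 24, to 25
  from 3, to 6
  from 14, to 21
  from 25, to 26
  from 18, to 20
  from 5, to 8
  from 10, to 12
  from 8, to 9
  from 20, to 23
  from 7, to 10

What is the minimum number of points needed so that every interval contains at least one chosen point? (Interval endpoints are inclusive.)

Sort by right endpoint; whenever an interval is uncovered, place a point at its right end.
By right end: [3,6]  [5,8]  [8,9]  [7,10]  [10,12]  [13,17]  [18,20]  [14,21]  [20,23]  [24,25]  [25,26]
[3,6] uncovered → point at 6; [8,9] uncovered → point at 9; [10,12] uncovered → point at 12; [13,17] uncovered → point at 17; [18,20] uncovered → point at 20; [24,25] uncovered → point at 25.
Points: 6, 9, 12, 17, 20, 25 (6 total).

6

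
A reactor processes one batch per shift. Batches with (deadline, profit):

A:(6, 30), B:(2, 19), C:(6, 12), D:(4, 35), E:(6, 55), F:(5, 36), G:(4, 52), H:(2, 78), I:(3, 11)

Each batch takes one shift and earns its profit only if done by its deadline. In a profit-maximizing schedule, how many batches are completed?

6

By profit: H(d2,78), E(d6,55), G(d4,52), F(d5,36), D(d4,35), A(d6,30), B(d2,19), C(d6,12), I(d3,11)
H→slot 2; E→slot 6; G→slot 4; F→slot 5; D→slot 3; A→slot 1; B skipped; C skipped; I skipped.
6 of 9 scheduled.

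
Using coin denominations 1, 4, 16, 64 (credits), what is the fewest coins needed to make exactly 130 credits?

130 − 2×64→2 − 2×1→0
Total coins = 2 + 2 = 4

4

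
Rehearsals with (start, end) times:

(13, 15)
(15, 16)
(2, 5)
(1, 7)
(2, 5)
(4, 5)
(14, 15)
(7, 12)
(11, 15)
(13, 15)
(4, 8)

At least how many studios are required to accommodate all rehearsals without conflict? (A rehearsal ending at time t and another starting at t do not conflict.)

5

The answer is the maximum number of intervals overlapping at any instant.
starts: [1, 2, 2, 4, 4, 7, 11, 13, 13, 14, 15]
ends:   [5, 5, 5, 7, 8, 12, 15, 15, 15, 15, 16]
s1→1 s2→2 s2→3 s4→4 s4→5  — peak 5.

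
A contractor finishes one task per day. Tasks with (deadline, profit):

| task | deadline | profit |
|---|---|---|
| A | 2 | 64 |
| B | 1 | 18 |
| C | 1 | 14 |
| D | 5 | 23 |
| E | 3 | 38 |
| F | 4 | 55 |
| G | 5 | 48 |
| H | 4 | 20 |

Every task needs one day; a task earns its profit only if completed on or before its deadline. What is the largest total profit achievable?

By profit: A(d2,64), F(d4,55), G(d5,48), E(d3,38), D(d5,23), H(d4,20), B(d1,18), C(d1,14)
A→slot 2; F→slot 4; G→slot 5; E→slot 3; D→slot 1; H skipped; B skipped; C skipped.
Profit = 23 + 64 + 38 + 55 + 48 = 228

228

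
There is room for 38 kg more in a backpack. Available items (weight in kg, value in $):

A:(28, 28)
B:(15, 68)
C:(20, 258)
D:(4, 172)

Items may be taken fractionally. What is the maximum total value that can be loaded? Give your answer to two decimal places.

493.47

Ratios (sorted): D 43.00, C 12.90, B 4.53, A 1.00
take D (4 @ 172); take C (20 @ 258); take 14/15 of B → 63.47. Capacity used 38/38.
Total value = 493.47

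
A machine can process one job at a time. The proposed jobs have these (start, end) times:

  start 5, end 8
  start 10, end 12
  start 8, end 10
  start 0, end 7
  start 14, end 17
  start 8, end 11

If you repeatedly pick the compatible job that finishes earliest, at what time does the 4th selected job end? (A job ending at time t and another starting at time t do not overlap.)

Order by finish time; keep every interval that doesn't clash with the previous kept one.
Sorted by end: (0,7)  (5,8)  (8,10)  (8,11)  (10,12)  (14,17)
take (0,7); take (8,10); take (10,12); take (14,17).
Selected: (0,7) (8,10) (10,12) (14,17)

17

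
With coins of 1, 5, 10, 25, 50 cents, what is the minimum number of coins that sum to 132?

Greedy: take as many of the largest coin as possible, then repeat with the remainder.
132 = 2×50 + 1×25 + 1×5 + 2×1
Total coins = 2 + 1 + 1 + 2 = 6

6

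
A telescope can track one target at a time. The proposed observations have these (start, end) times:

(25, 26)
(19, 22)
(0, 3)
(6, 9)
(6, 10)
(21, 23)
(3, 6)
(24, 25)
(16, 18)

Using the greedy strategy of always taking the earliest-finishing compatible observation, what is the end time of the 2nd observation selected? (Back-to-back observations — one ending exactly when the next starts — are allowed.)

Order by finish time; keep every interval that doesn't clash with the previous kept one.
Sorted by end: (0,3)  (3,6)  (6,9)  (6,10)  (16,18)  (19,22)  (21,23)  (24,25)  (25,26)
take (0,3); take (3,6); take (6,9); skip (6,10); take (16,18); take (19,22); take (24,25); take (25,26).
Selected: (0,3) (3,6) (6,9) (16,18) (19,22) (24,25) (25,26)

6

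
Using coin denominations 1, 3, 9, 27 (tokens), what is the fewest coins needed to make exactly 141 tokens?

Use the largest denomination that fits, subtract, and repeat.
141 = 5×27 + 2×3
Total coins = 5 + 2 = 7

7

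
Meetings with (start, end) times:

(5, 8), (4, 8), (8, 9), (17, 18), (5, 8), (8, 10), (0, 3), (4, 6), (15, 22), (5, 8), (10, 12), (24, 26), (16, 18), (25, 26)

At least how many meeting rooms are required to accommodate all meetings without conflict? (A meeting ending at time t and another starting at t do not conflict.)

5

Events (time:±→running): 0:+→1 3:-→0 4:+→1 4:+→2 5:+→3 5:+→4 5:+→5 … peak 5.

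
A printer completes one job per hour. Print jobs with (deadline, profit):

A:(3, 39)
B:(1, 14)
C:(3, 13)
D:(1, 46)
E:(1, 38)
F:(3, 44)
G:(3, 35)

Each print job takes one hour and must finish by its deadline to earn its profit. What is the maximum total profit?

By profit: D(d1,46), F(d3,44), A(d3,39), E(d1,38), G(d3,35), B(d1,14), C(d3,13)
D→slot 1; F→slot 3; A→slot 2; E skipped; G skipped; B skipped; C skipped.
Profit = 46 + 39 + 44 = 129

129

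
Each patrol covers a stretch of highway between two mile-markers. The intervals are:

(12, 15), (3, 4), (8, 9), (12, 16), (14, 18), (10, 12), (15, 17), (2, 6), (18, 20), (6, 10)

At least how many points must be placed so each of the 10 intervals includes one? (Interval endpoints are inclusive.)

5

Sorted: [3,4] [2,6] [8,9] [6,10] [10,12] [12,15] [12,16] [15,17] [14,18] [18,20]
{[3,4],[2,6]} hit by 4; {[8,9],[6,10]} hit by 9; {[10,12],[12,15],[12,16]} hit by 12; {[15,17],[14,18]} hit by 17; {[18,20]} hit by 20.
Points: 4, 9, 12, 17, 20 (5 total).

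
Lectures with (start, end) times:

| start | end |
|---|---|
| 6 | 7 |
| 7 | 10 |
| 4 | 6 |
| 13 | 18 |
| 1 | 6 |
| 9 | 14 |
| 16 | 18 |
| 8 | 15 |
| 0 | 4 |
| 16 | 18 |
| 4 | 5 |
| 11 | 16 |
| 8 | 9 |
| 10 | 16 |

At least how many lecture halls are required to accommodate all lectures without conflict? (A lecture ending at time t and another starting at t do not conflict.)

5

The answer is the maximum number of intervals overlapping at any instant.
starts: [0, 1, 4, 4, 6, 7, 8, 8, 9, 10, 11, 13, 16, 16]
ends:   [4, 5, 6, 6, 7, 9, 10, 14, 15, 16, 16, 18, 18, 18]
s0→1 s1→2 e4→1 s4→2 s4→3 e5→2 e6→1 e6→0 s6→1 e7→0 s7→1 s8→2 s8→3 e9→2 s9→3 e10→2 s10→3 s11→4 s13→5  — peak 5.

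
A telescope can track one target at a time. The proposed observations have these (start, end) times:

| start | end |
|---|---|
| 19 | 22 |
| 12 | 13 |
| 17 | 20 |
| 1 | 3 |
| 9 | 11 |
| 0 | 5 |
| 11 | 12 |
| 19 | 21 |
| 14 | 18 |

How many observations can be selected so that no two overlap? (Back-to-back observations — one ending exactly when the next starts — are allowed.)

Greedy by earliest finish: after sorting by end time, pick each interval compatible with the last pick.
By end time: (1,3), (0,5), (9,11), (11,12), (12,13), (14,18), (17,20), (19,21), (19,22).
Pick (1,3); next start ≥ 3 → (9,11); next start ≥ 11 → (11,12); next start ≥ 12 → (12,13); next start ≥ 13 → (14,18); next start ≥ 18 → (19,21).
Selected 6 observations.

6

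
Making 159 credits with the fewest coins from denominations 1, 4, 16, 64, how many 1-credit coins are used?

3

159 = 2×64 + 1×16 + 3×4 + 3×1
Count of 1: 3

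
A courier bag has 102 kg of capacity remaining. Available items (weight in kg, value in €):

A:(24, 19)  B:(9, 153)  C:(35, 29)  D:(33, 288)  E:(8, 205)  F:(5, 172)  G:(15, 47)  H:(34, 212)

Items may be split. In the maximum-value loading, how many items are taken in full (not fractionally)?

Ratios (sorted): F 34.40, E 25.62, B 17.00, D 8.73, H 6.24, G 3.13, C 0.83, A 0.79
take F (5 @ 172); take E (8 @ 205); take B (9 @ 153); take D (33 @ 288); take H (34 @ 212); take 13/15 of G → 40.73. Capacity used 102/102.
5 item(s) taken whole; one partial (take 13/15 of G).

5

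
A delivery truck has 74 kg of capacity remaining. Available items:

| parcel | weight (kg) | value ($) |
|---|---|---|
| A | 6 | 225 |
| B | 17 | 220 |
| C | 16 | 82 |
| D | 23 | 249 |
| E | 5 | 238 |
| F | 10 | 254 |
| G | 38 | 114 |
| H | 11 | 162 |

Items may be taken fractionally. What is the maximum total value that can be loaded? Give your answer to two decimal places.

Sort by value per unit weight and fill in that order.
Order: E (238/5=47.60) > A (225/6=37.50) > F (254/10=25.40) > H (162/11=14.73) > B (220/17=12.94) > D (249/23=10.83) > C (82/16=5.12) > G (114/38=3.00)
Fill: take E (5 @ 238) → take A (6 @ 225) → take F (10 @ 254) → take H (11 @ 162) → take B (17 @ 220) → take D (23 @ 249) → take 2/16 of C → 10.25; 74/74 used.
Total value = 1358.25

1358.25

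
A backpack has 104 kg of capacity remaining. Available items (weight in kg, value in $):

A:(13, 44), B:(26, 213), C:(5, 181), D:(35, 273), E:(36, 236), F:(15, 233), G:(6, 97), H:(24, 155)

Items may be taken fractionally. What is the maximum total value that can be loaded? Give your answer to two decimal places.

1108.44

Greedy by value/weight ratio, highest first.
Ratios (sorted): C 36.20, G 16.17, F 15.53, B 8.19, D 7.80, E 6.56, H 6.46, A 3.38
take C (5 @ 181); take G (6 @ 97); take F (15 @ 233); take B (26 @ 213); take D (35 @ 273); take 17/36 of E → 111.44. Capacity used 104/104.
Total value = 1108.44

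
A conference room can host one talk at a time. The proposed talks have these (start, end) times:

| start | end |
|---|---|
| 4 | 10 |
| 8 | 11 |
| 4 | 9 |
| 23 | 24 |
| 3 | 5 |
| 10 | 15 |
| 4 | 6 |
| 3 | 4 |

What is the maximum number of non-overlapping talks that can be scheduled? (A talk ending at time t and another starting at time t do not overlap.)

4

Sort by end time and greedily take each interval whose start is ≥ the last chosen end.
Sorted by end: (3,4)  (3,5)  (4,6)  (4,9)  (4,10)  (8,11)  (10,15)  (23,24)
take (3,4); take (4,6); skip (4,9); skip (4,10); take (8,11); skip (10,15); take (23,24).
Selected 4 talks.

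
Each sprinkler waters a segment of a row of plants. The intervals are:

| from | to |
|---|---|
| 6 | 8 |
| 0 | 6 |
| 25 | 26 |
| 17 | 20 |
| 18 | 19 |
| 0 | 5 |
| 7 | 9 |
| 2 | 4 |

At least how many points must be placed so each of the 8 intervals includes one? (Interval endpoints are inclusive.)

Process intervals by earliest right end; each time one isn't hit yet, stab at its right endpoint.
By right end: [2,4]  [0,5]  [0,6]  [6,8]  [7,9]  [18,19]  [17,20]  [25,26]
[2,4] uncovered → point at 4; [6,8] uncovered → point at 8; [18,19] uncovered → point at 19; [25,26] uncovered → point at 26.
Points: 4, 8, 19, 26 (4 total).

4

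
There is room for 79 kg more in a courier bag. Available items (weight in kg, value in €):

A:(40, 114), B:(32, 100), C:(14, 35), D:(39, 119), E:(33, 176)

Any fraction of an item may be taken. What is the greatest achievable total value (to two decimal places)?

Ratios (sorted): E 5.33, B 3.12, D 3.05, A 2.85, C 2.50
take E (33 @ 176); take B (32 @ 100); take 14/39 of D → 42.72. Capacity used 79/79.
Total value = 318.72

318.72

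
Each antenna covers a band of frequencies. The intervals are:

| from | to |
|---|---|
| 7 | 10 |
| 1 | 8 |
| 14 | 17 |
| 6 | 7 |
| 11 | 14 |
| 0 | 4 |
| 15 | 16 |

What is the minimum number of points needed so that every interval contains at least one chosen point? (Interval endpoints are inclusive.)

Sorted: [0,4] [6,7] [1,8] [7,10] [11,14] [15,16] [14,17]
{[0,4]} hit by 4; {[6,7],[1,8],[7,10]} hit by 7; {[11,14]} hit by 14; {[15,16],[14,17]} hit by 16.
Points: 4, 7, 14, 16 (4 total).

4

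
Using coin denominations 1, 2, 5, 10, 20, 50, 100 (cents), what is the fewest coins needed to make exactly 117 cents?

4

Use the largest denomination that fits, subtract, and repeat.
117 − 1×100→17 − 1×10→7 − 1×5→2 − 1×2→0
Total coins = 1 + 1 + 1 + 1 = 4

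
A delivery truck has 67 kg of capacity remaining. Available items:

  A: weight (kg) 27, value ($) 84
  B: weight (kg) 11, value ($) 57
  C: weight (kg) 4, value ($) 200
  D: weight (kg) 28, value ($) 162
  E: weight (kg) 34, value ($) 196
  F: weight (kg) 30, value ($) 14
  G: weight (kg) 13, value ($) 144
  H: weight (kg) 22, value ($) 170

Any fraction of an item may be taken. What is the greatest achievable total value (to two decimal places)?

676.00

Order: C (200/4=50.00) > G (144/13=11.08) > H (170/22=7.73) > D (162/28=5.79) > E (196/34=5.76) > B (57/11=5.18) > A (84/27=3.11) > F (14/30=0.47)
Fill: take C (4 @ 200) → take G (13 @ 144) → take H (22 @ 170) → take D (28 @ 162); 67/67 used.
Total value = 676.00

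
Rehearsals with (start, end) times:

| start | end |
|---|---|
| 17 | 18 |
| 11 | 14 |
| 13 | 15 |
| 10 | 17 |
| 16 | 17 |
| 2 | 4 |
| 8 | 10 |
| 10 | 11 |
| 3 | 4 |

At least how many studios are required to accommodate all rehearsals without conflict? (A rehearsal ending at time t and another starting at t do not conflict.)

Count concurrent intervals with a sweep; the peak is the room count.
Events (time:±→running): 2:+→1 3:+→2 4:-→1 4:-→0 8:+→1 10:-→0 10:+→1 10:+→2 11:-→1 11:+→2 13:+→3 … peak 3.

3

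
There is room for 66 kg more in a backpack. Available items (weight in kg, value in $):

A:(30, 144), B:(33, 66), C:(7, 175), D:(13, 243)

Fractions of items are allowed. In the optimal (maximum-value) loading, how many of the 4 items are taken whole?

3

Greedy by value/weight ratio, highest first.
Order: C (175/7=25.00) > D (243/13=18.69) > A (144/30=4.80) > B (66/33=2.00)
Fill: take C (7 @ 175) → take D (13 @ 243) → take A (30 @ 144) → take 16/33 of B → 32.00; 66/66 used.
3 item(s) taken whole; one partial (take 16/33 of B).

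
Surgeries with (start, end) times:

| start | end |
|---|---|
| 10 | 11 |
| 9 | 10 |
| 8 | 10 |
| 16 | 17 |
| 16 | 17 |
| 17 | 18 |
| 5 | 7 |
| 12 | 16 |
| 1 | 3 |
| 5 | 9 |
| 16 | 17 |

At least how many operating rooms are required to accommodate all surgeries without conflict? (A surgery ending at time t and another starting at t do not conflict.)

3

The answer is the maximum number of intervals overlapping at any instant.
starts: [1, 5, 5, 8, 9, 10, 12, 16, 16, 16, 17]
ends:   [3, 7, 9, 10, 10, 11, 16, 17, 17, 17, 18]
s1→1 e3→0 s5→1 s5→2 e7→1 s8→2 e9→1 s9→2 e10→1 e10→0 s10→1 e11→0 s12→1 e16→0 s16→1 s16→2 s16→3  — peak 3.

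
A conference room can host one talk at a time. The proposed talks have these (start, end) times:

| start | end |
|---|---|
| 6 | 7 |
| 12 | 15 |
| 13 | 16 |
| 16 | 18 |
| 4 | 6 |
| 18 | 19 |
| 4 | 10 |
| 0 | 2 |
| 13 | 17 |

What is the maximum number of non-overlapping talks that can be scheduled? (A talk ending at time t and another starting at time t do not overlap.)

Sort by end time and greedily take each interval whose start is ≥ the last chosen end.
Sorted by end: (0,2)  (4,6)  (6,7)  (4,10)  (12,15)  (13,16)  (13,17)  (16,18)  (18,19)
take (0,2); take (4,6); take (6,7); skip (4,10); take (12,15); take (16,18); take (18,19).
Selected 6 talks.

6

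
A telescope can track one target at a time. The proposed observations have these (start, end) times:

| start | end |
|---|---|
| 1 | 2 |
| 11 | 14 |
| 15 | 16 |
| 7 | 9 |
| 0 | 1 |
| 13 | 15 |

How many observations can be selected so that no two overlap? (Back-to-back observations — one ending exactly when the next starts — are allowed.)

5

Greedy by earliest finish: after sorting by end time, pick each interval compatible with the last pick.
Sorted by end: (0,1)  (1,2)  (7,9)  (11,14)  (13,15)  (15,16)
take (0,1); take (1,2); take (7,9); take (11,14); take (15,16).
Selected 5 observations.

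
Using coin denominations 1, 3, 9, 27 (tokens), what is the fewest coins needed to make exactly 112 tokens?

6

Greedy: take as many of the largest coin as possible, then repeat with the remainder.
112 − 4×27→4 − 1×3→1 − 1×1→0
Total coins = 4 + 1 + 1 = 6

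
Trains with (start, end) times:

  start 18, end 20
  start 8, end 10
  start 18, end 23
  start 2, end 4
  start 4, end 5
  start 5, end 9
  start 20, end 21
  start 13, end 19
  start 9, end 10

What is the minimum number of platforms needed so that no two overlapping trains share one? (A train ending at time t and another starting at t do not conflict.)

3

The answer is the maximum number of intervals overlapping at any instant.
Events (time:±→running): 2:+→1 4:-→0 4:+→1 5:-→0 5:+→1 8:+→2 9:-→1 9:+→2 10:-→1 10:-→0 13:+→1 18:+→2 18:+→3 … peak 3.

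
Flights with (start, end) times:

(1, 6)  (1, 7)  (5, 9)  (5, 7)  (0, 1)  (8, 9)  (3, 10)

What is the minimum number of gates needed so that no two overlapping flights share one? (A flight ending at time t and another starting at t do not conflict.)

Count concurrent intervals with a sweep; the peak is the room count.
Events (time:±→running): 0:+→1 1:-→0 1:+→1 1:+→2 3:+→3 5:+→4 5:+→5 … peak 5.

5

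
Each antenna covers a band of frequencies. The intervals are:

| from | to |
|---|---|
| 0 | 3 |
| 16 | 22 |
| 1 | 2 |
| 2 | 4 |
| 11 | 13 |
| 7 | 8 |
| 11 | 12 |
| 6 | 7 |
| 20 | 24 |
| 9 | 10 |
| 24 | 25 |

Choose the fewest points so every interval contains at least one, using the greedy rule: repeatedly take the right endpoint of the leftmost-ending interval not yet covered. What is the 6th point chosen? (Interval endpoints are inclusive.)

Sort by right endpoint; whenever an interval is uncovered, place a point at its right end.
By right end: [1,2]  [0,3]  [2,4]  [6,7]  [7,8]  [9,10]  [11,12]  [11,13]  [16,22]  [20,24]  [24,25]
[1,2] uncovered → point at 2; [6,7] uncovered → point at 7; [9,10] uncovered → point at 10; [11,12] uncovered → point at 12; [16,22] uncovered → point at 22; [24,25] uncovered → point at 25.
Points: 2, 7, 10, 12, 22, 25 (6 total).

25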